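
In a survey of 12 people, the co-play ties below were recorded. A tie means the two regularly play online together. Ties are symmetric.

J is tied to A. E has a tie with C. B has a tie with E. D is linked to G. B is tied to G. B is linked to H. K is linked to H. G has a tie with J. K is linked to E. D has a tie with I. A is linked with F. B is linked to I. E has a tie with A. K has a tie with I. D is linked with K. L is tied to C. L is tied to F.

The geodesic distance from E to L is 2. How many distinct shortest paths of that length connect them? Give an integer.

1

The shortest distance is 2, and the only length-2 path is E–C–L. So there is exactly 1 shortest path.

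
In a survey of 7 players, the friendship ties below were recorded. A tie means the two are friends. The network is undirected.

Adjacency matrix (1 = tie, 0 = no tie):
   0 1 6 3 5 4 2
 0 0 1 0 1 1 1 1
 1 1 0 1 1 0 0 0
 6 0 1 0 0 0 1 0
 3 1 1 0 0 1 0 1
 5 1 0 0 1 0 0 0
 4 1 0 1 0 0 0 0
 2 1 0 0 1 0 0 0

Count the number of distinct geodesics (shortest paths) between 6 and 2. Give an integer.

3

The shortest distance is 3. The length-3 paths are: 6–1–0–2; 6–4–0–2; 6–1–3–2.
That gives 3 distinct shortest paths.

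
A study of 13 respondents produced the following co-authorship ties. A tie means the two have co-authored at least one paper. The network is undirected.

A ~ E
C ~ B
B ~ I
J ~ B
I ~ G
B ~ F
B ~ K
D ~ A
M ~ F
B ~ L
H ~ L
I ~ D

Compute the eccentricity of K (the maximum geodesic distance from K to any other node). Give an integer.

5

Distances from K: A:4, B:1, C:2, D:3, E:5, F:2, G:3, H:3, I:2, J:2, L:2, M:3.
The largest is 5 (to E), so the eccentricity of K is 5.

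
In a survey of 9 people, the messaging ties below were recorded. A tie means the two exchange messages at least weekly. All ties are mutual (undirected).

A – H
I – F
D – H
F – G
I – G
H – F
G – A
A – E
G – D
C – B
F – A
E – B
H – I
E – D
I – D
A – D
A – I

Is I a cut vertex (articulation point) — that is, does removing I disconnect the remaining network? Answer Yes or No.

No

Even without I, every remaining node can still reach every other (the residual graph is connected), so I is not a cut vertex.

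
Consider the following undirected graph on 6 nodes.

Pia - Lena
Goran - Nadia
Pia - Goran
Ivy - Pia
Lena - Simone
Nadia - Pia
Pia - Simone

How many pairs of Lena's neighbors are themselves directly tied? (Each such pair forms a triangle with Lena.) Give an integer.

Lena's neighbors: Pia and Simone.
Neighbor pairs that are themselves tied: Lena–Pia–Simone. Each forms one triangle with Lena, for 1 in total.

1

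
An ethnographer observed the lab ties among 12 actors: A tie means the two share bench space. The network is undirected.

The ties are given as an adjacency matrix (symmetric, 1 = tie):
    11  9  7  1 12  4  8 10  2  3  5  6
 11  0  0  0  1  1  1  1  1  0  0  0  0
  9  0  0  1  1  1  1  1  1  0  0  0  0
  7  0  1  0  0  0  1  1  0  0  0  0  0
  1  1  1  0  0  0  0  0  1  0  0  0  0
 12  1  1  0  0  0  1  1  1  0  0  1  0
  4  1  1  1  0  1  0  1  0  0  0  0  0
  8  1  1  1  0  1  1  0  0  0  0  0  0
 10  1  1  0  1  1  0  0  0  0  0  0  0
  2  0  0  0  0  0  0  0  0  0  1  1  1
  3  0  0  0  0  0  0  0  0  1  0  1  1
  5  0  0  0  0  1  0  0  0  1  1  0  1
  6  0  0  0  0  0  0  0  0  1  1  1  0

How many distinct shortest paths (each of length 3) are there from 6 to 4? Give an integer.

The shortest distance is 3, and the only length-3 path is 6–5–12–4. So there is exactly 1 shortest path.

1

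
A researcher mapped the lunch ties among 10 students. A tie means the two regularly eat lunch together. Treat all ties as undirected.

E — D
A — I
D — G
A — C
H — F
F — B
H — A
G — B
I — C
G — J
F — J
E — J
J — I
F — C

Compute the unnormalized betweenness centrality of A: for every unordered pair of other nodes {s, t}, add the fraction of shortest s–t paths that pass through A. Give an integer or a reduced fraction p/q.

Pairs whose geodesics pass through A — I–H: 1; C–H: 1/2.
All other pairs contribute 0.
Summing the contributions gives betweenness(A) = 3/2.

3/2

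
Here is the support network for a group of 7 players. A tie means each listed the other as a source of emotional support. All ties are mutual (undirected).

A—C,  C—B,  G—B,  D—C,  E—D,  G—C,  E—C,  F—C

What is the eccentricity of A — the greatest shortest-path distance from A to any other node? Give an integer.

Distances from A: B:2, C:1, D:2, E:2, F:2, G:2.
The largest is 2 (to B, D, F, E, and G), so the eccentricity of A is 2.

2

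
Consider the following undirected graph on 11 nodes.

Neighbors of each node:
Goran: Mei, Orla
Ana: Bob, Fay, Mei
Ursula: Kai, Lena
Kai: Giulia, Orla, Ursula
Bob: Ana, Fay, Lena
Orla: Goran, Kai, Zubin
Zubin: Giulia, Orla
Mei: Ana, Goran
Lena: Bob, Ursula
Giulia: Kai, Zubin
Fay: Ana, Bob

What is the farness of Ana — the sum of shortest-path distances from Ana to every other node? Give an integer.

26

Distances from Ana: Bob:1, Fay:1, Giulia:5, Goran:2, Kai:4, Lena:2, Mei:1, Orla:3, Ursula:3, Zubin:4.
Sum = 1 + 1 + 5 + 2 + 4 + 2 + 1 + 3 + 3 + 4 = 26.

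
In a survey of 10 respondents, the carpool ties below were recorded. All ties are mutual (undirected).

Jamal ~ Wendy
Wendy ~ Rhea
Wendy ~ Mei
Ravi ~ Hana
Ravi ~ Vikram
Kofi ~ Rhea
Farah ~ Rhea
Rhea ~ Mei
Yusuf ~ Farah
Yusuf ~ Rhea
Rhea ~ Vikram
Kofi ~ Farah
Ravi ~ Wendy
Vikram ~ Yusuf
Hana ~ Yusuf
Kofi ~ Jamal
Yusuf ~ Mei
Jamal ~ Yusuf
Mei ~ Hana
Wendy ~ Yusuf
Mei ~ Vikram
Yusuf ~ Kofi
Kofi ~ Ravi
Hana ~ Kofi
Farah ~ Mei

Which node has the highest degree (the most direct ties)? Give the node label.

Degrees — Farah:4, Hana:4, Jamal:3, Kofi:6, Mei:6, Ravi:4, Rhea:6, Vikram:4, Wendy:5, Yusuf:8.
The maximum is 8, attained only by Yusuf.

Yusuf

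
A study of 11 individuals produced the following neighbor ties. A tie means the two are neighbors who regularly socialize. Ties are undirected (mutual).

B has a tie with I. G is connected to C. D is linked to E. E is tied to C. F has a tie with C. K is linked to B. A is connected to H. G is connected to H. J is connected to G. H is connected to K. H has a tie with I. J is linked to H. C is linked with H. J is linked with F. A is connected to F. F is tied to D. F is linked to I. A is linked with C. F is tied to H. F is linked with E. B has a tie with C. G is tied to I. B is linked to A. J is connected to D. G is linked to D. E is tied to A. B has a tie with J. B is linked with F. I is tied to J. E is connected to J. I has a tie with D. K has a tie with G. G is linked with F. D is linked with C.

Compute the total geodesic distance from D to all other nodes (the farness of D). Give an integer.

Distances from D: A:2, B:2, C:1, E:1, F:1, G:1, H:2, I:1, J:1, K:2.
Sum = 2 + 2 + 1 + 1 + 1 + 1 + 2 + 1 + 1 + 2 = 14.

14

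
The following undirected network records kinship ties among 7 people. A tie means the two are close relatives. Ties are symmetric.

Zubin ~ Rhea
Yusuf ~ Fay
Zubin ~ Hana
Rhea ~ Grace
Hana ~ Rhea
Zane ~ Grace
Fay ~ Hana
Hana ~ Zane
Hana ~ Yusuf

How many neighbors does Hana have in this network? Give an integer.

5

Hana is directly tied to Fay, Rhea, Yusuf, Zane, and Zubin. That is 5 neighbors, so the degree of Hana is 5.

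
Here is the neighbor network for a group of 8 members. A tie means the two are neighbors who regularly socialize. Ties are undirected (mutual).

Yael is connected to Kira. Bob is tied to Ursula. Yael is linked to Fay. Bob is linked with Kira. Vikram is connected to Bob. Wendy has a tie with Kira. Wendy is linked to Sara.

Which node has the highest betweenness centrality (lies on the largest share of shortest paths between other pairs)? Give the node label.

Kira

Unnormalized betweenness of each node: Bob:11, Fay:0, Kira:16, Sara:0, Ursula:0, Vikram:0, Wendy:6, Yael:6.
Kira has the largest value, 16, making it the main broker — the node through which the most shortest paths run.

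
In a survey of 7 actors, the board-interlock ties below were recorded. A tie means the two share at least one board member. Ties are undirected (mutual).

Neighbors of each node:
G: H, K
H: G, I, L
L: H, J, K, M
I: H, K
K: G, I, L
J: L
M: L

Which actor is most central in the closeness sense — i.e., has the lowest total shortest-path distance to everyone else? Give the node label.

L

Farness (sum of distances to all others) for each node — G:12, H:9, I:12, J:13, K:9, L:8, M:13.
The smallest farness is 8, for L, so L has the highest closeness.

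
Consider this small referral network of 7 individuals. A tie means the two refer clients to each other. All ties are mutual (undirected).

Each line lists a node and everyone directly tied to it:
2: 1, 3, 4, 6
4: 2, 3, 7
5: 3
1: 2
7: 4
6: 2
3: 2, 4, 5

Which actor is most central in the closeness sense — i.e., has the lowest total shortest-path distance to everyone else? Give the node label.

2

Farness (sum of distances to all others) for each node — 1:13, 2:8, 3:9, 4:9, 5:14, 6:13, 7:14.
The smallest farness is 8, for 2, so 2 has the highest closeness.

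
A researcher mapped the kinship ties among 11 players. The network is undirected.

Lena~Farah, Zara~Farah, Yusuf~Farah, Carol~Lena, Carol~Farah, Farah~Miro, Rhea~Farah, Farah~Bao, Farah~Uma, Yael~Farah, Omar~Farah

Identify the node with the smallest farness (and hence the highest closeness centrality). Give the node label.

Farness (sum of distances to all others) for each node — Bao:19, Carol:18, Farah:10, Lena:18, Miro:19, Omar:19, Rhea:19, Uma:19, Yael:19, Yusuf:19, Zara:19.
The smallest farness is 10, for Farah, so Farah has the highest closeness.

Farah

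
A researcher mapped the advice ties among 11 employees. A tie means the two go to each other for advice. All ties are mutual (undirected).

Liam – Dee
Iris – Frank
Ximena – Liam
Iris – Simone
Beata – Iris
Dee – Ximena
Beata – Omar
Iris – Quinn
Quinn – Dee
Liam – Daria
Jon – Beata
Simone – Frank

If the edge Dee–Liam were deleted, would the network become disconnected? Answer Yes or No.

Even without that edge, Dee still reaches Liam via Dee – Ximena – Liam, so the network stays connected. Not a bridge.

No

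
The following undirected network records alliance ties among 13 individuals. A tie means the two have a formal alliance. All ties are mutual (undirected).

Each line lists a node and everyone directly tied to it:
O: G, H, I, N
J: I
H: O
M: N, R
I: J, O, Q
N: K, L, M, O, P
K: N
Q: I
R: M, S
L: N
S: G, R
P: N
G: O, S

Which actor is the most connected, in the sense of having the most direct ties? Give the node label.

Degrees — G:2, H:1, I:3, J:1, K:1, L:1, M:2, N:5, O:4, P:1, Q:1, R:2, S:2.
The maximum is 5, attained only by N.

N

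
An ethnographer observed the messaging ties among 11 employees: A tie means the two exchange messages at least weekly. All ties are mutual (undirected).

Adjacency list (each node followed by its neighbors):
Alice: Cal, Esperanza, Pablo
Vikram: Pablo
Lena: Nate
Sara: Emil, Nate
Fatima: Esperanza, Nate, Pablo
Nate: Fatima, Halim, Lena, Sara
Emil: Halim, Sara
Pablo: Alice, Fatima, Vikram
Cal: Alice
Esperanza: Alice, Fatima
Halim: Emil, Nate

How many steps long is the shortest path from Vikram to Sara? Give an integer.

One shortest route is Vikram – Pablo – Fatima – Nate – Sara, which uses 4 edges, and at distance 3 from Vikram we only reach {Cal, Esperanza, Nate}, which does not include Sara. So d(Vikram,Sara) = 4.

4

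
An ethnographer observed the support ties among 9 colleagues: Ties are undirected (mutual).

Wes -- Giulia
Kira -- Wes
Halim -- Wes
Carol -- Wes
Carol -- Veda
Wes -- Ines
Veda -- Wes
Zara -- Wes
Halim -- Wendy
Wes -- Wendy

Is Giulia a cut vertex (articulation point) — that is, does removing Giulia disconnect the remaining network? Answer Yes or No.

No

Even without Giulia, every remaining node can still reach every other (the residual graph is connected), so Giulia is not a cut vertex.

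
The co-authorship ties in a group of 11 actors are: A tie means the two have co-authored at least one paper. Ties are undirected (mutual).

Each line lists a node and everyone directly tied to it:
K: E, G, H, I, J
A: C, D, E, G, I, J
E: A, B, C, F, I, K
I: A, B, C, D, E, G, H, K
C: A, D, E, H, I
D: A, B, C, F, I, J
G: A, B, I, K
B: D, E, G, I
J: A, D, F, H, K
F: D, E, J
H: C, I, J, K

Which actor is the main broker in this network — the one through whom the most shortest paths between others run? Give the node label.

I

Unnormalized betweenness of each node: A:91/30, B:181/180, C:6/5, D:13/3, E:77/18, F:8/15, G:5/6, H:11/12, I:1081/180, J:125/36, K:43/18.
I has the largest value, 1081/180, making it the main broker — the node through which the most shortest paths run.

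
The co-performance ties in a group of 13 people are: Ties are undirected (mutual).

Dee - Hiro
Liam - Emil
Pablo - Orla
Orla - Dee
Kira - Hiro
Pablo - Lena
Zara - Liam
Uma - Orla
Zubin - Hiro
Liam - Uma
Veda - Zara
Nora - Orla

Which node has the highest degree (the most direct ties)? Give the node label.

Degrees — Dee:2, Emil:1, Hiro:3, Kira:1, Lena:1, Liam:3, Nora:1, Orla:4, Pablo:2, Uma:2, Veda:1, Zara:2, Zubin:1.
The maximum is 4, attained only by Orla.

Orla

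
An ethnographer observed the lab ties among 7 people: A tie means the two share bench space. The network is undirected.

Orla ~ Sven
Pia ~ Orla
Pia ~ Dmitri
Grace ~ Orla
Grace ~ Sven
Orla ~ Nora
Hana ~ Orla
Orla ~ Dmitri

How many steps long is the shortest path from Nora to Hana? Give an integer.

One shortest route is Nora – Orla – Hana, which uses 2 edges, and Nora and Hana are not directly tied, so nothing shorter exists. So d(Nora,Hana) = 2.

2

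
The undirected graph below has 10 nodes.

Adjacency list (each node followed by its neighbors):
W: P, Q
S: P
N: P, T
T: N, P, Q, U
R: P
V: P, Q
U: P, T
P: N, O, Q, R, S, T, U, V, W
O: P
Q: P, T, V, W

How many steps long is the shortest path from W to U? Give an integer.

One shortest route is W – P – U, which uses 2 edges, and W and U are not directly tied, so nothing shorter exists. So d(W,U) = 2.

2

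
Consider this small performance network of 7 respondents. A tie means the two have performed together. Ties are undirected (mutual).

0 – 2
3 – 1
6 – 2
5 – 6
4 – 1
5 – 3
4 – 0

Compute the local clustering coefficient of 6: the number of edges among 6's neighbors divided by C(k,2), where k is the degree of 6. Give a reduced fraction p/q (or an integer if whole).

6's neighbors: 2 and 5 (k = 2).
Possible neighbor pairs: C(2,2) = 1. Edges among them: none → e = 0.
Clustering(6) = 0/1.

0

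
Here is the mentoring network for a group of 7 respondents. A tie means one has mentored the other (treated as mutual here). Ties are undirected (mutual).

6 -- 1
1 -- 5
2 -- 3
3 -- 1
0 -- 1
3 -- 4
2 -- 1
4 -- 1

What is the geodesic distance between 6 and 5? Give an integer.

2

One shortest route is 6 – 1 – 5, which uses 2 edges, and 6 and 5 are not directly tied, so nothing shorter exists. So d(6,5) = 2.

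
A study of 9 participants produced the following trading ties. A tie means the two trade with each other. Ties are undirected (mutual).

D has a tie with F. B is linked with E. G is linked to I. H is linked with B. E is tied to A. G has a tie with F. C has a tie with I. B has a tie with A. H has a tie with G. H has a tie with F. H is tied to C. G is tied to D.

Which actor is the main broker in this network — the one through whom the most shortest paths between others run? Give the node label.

H

Unnormalized betweenness of each node: A:0, B:12, C:2, D:0, E:0, F:7/3, G:20/3, H:103/6, I:5/6.
H has the largest value, 103/6, making it the main broker — the node through which the most shortest paths run.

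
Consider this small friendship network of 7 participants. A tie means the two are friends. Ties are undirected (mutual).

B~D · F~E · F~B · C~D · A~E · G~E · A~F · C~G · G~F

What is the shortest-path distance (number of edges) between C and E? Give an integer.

2

One shortest route is C – G – E, which uses 2 edges, and C and E are not directly tied, so nothing shorter exists. So d(C,E) = 2.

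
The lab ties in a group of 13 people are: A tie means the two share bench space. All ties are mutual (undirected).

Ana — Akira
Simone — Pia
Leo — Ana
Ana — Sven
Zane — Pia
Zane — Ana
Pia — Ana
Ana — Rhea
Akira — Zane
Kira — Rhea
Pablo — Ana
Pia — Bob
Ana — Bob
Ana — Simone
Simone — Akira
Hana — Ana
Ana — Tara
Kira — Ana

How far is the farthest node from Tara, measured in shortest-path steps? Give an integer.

2

Distances from Tara: Akira:2, Ana:1, Bob:2, Hana:2, Kira:2, Leo:2, Pablo:2, Pia:2, Rhea:2, Simone:2, Sven:2, Zane:2.
The largest is 2 (to Kira, Bob, Akira, Simone, Leo, Hana, Pablo, Sven, Zane, Rhea, and Pia), so the eccentricity of Tara is 2.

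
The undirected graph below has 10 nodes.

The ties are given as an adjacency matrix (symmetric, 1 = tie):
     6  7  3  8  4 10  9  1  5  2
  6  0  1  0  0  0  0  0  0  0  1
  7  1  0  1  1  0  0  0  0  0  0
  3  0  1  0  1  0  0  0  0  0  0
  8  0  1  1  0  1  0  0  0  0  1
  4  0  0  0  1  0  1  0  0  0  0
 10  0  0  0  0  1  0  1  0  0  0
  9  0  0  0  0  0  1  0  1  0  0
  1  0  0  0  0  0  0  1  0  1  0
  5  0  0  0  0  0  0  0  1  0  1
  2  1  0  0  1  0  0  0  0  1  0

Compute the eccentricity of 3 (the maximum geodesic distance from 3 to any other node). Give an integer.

Distances from 3: 1:4, 2:2, 4:2, 5:3, 6:2, 7:1, 8:1, 9:4, 10:3.
The largest is 4 (to 1 and 9), so the eccentricity of 3 is 4.

4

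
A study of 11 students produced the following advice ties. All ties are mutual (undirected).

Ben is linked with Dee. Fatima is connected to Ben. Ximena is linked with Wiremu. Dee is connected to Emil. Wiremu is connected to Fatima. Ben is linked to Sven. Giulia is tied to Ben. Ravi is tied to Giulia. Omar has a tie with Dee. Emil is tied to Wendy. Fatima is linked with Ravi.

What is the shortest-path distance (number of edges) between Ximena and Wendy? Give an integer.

One shortest route is Ximena – Wiremu – Fatima – Ben – Dee – Emil – Wendy, which uses 6 edges, and at distance 5 from Ximena we only reach {Emil, Omar}, which does not include Wendy. So d(Ximena,Wendy) = 6.

6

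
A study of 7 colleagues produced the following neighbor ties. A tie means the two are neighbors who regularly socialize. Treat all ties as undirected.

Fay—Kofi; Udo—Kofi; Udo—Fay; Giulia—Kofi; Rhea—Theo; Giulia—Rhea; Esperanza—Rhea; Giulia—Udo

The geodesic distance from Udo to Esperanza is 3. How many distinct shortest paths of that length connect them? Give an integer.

1

The shortest distance is 3, and the only length-3 path is Udo–Giulia–Rhea–Esperanza. So there is exactly 1 shortest path.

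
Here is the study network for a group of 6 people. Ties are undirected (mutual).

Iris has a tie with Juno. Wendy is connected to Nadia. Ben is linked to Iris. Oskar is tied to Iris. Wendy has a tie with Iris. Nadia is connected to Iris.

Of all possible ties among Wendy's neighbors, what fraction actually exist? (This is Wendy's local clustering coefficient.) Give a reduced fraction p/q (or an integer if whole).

1

Wendy's neighbors: Iris and Nadia (k = 2).
Possible neighbor pairs: C(2,2) = 1. Edges among them: Iris–Nadia → e = 1.
Clustering(Wendy) = 1/1.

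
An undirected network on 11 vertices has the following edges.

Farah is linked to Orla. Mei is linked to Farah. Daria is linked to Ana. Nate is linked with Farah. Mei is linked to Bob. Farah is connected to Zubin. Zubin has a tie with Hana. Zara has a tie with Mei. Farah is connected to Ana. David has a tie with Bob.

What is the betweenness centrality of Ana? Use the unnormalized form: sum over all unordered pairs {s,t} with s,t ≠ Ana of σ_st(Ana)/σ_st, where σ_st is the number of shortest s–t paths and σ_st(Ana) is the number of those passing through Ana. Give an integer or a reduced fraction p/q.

Pairs whose geodesics pass through Ana — Daria–Orla: 1; Daria–Zara: 1; Daria–Mei: 1; Daria–David: 1; Daria–Zubin: 1; Daria–Bob: 1; Daria–Hana: 1; Daria–Farah: 1; Daria–Nate: 1.
All other pairs contribute 0.
Summing the contributions gives betweenness(Ana) = 9.

9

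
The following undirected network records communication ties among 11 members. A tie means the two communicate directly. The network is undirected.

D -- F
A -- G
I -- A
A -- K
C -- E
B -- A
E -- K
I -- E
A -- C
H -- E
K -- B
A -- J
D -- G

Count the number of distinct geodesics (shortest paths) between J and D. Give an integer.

1

The shortest distance is 3, and the only length-3 path is J–A–G–D. So there is exactly 1 shortest path.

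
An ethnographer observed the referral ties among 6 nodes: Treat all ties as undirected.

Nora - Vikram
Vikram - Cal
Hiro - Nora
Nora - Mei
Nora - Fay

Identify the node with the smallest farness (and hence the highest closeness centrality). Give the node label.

Farness (sum of distances to all others) for each node — Cal:12, Fay:10, Hiro:10, Mei:10, Nora:6, Vikram:8.
The smallest farness is 6, for Nora, so Nora has the highest closeness.

Nora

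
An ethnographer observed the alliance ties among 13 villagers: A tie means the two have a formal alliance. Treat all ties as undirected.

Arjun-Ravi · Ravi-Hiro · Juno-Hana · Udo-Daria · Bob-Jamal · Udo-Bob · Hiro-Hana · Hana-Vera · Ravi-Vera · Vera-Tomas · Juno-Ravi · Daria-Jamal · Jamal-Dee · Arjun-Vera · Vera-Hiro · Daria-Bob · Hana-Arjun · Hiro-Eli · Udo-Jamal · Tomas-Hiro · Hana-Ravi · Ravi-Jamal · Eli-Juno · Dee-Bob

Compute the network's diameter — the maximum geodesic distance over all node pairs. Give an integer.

Eccentricity of each node (its greatest distance to any other): Arjun:3, Bob:4, Daria:4, Dee:4, Eli:4, Hana:3, Hiro:3, Jamal:3, Juno:3, Ravi:2, Tomas:4, Udo:4, Vera:3.
The maximum eccentricity is 4, realized for instance by the pair Daria–Tomas via Daria – Jamal – Ravi – Vera – Tomas. So the diameter is 4.

4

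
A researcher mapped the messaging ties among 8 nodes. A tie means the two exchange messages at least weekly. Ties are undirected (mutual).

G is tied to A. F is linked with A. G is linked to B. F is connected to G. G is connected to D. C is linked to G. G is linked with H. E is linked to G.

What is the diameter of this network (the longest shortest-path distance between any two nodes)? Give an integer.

Eccentricity of each node (its greatest distance to any other): A:2, B:2, C:2, D:2, E:2, F:2, G:1, H:2.
The maximum eccentricity is 2, realized for instance by the pair C–B via C – G – B. So the diameter is 2.

2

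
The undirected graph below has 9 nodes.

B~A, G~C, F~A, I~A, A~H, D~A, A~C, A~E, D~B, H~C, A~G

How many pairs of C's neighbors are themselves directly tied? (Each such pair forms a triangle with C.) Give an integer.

C's neighbors: A, G, and H.
Neighbor pairs that are themselves tied: C–A–G; C–A–H. Each forms one triangle with C, for 2 in total.

2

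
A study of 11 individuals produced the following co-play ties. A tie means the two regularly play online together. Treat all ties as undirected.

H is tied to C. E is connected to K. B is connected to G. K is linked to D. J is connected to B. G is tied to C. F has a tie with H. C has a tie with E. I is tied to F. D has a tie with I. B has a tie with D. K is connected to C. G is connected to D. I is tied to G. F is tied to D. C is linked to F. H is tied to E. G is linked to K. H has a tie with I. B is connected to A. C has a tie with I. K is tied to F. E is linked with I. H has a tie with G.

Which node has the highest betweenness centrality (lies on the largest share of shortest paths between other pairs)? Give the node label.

Unnormalized betweenness of each node: A:0, B:17, C:33/20, D:37/5, E:9/20, F:31/30, G:361/30, H:6/5, I:167/60, J:0, K:49/20.
B has the largest value, 17, making it the main broker — the node through which the most shortest paths run.

B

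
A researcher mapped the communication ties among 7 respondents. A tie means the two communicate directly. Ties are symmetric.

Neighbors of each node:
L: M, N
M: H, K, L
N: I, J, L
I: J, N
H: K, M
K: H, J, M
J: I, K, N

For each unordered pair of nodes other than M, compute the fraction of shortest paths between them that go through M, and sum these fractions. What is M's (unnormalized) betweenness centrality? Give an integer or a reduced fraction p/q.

Pairs whose geodesics pass through M — N–H: 1/2; K–L: 1; H–L: 1.
All other pairs contribute 0.
Summing the contributions gives betweenness(M) = 5/2.

5/2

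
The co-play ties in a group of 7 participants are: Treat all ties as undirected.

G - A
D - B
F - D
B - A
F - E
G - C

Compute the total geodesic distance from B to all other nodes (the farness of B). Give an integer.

Distances from B: A:1, C:3, D:1, E:3, F:2, G:2.
Sum = 1 + 3 + 1 + 3 + 2 + 2 = 12.

12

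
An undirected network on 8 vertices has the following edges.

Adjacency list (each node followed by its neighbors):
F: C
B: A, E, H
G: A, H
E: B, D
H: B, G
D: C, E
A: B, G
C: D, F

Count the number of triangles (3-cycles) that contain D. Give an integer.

0

D's neighbors are C and E, but none of them are tied to each other, so no triangle contains D.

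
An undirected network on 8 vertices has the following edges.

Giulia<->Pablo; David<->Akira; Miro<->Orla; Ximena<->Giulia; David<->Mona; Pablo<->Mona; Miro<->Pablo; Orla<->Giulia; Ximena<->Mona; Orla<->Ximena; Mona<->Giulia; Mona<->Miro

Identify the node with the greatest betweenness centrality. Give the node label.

Unnormalized betweenness of each node: Akira:0, David:6, Giulia:2, Miro:3/2, Mona:34/3, Orla:5/6, Pablo:1/3, Ximena:1.
Mona has the largest value, 34/3, making it the main broker — the node through which the most shortest paths run.

Mona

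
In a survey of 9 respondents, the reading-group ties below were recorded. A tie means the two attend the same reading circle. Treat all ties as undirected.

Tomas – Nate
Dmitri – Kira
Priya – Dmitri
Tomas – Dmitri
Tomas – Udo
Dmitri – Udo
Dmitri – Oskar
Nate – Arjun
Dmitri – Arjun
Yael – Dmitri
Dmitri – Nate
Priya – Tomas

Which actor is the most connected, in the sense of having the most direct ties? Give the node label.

Dmitri

Degrees — Arjun:2, Dmitri:8, Kira:1, Nate:3, Oskar:1, Priya:2, Tomas:4, Udo:2, Yael:1.
The maximum is 8, attained only by Dmitri.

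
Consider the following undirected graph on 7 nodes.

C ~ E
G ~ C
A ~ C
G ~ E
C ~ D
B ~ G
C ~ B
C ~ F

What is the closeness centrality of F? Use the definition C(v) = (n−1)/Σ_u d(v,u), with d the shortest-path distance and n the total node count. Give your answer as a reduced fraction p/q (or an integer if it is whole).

6/11

Distances from F: A:2, B:2, C:1, D:2, E:2, G:2. Sum = 11.
n = 7, so closeness = 6/11.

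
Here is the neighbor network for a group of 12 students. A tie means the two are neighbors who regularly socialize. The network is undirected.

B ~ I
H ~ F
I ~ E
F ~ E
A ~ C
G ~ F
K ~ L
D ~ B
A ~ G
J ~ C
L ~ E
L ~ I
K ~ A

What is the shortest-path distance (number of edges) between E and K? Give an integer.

2

One shortest route is E – L – K, which uses 2 edges, and E and K are not directly tied, so nothing shorter exists. So d(E,K) = 2.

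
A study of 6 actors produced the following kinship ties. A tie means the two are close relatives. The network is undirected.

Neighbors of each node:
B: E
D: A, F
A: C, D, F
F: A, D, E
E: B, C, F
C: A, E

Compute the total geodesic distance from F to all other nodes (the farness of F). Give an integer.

Distances from F: A:1, B:2, C:2, D:1, E:1.
Sum = 1 + 2 + 2 + 1 + 1 = 7.

7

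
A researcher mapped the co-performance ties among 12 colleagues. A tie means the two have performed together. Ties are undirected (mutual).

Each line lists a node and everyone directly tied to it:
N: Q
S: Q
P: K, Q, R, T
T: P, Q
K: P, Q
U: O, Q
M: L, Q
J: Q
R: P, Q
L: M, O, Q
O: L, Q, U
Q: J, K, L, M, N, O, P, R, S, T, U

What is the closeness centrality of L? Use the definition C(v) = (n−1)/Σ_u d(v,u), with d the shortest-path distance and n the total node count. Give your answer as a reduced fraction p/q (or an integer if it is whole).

Distances from L: J:2, K:2, M:1, N:2, O:1, P:2, Q:1, R:2, S:2, T:2, U:2. Sum = 19.
n = 12, so closeness = 11/19.

11/19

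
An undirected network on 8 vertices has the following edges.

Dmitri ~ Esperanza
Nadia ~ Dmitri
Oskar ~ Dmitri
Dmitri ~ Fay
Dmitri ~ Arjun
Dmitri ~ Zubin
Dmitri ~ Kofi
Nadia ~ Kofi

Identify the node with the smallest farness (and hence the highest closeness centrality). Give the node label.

Dmitri

Farness (sum of distances to all others) for each node — Arjun:13, Dmitri:7, Esperanza:13, Fay:13, Kofi:12, Nadia:12, Oskar:13, Zubin:13.
The smallest farness is 7, for Dmitri, so Dmitri has the highest closeness.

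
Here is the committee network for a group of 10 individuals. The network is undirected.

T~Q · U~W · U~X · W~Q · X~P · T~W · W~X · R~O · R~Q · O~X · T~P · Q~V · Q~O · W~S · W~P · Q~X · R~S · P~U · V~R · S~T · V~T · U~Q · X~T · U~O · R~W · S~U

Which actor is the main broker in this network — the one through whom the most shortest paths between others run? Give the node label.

Q

Unnormalized betweenness of each node: O:7/12, P:1/5, Q:247/60, R:7/3, S:7/10, T:7/2, U:29/12, V:1/4, W:16/5, X:17/10.
Q has the largest value, 247/60, making it the main broker — the node through which the most shortest paths run.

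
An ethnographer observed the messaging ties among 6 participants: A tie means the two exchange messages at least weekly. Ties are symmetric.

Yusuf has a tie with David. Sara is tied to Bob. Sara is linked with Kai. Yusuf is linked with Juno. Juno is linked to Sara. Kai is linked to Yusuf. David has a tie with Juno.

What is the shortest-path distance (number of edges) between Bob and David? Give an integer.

One shortest route is Bob – Sara – Juno – David, which uses 3 edges, and at distance 2 from Bob we only reach {Juno, Kai}, which does not include David. So d(Bob,David) = 3.

3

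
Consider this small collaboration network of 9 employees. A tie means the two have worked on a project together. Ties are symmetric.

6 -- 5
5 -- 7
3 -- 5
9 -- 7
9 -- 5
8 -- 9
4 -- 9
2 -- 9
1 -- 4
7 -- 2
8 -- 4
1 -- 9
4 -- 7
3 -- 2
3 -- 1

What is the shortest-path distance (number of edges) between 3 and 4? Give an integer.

One shortest route is 3 – 1 – 4, which uses 2 edges, and 3 and 4 are not directly tied, so nothing shorter exists. So d(3,4) = 2.

2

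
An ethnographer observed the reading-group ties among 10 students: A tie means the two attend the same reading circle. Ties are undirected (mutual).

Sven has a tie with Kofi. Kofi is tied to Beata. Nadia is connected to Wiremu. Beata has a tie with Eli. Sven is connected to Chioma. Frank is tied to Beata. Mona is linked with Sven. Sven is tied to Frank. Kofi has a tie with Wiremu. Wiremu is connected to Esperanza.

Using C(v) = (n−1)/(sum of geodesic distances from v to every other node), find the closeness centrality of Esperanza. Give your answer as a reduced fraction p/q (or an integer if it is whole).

Distances from Esperanza: Beata:3, Chioma:4, Eli:4, Frank:4, Kofi:2, Mona:4, Nadia:2, Sven:3, Wiremu:1. Sum = 27.
n = 10, so closeness = 9/27 = 1/3.

1/3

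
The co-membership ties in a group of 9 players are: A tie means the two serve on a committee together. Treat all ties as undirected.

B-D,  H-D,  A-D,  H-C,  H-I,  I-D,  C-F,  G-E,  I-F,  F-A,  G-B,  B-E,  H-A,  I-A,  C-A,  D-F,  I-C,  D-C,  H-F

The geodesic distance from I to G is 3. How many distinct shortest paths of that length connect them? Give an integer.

1

The shortest distance is 3, and the only length-3 path is I–D–B–G. So there is exactly 1 shortest path.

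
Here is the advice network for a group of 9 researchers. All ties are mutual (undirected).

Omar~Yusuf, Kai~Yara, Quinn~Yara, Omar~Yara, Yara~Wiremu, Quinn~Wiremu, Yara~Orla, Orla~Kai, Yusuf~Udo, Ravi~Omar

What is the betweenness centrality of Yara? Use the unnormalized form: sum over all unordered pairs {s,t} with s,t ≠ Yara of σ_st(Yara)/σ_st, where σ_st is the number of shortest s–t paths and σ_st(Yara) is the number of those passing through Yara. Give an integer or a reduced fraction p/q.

20

Pairs whose geodesics pass through Yara — Wiremu–Orla: 1; Wiremu–Kai: 1; Wiremu–Yusuf: 1; Wiremu–Omar: 1; Wiremu–Udo: 1; Wiremu–Ravi: 1; Quinn–Orla: 1; Quinn–Kai: 1; Quinn–Yusuf: 1; Quinn–Omar: 1; Quinn–Udo: 1; Quinn–Ravi: 1; Orla–Yusuf: 1; Orla–Omar: 1 … (+6 more pairs).
All other pairs contribute 0.
Summing the contributions gives betweenness(Yara) = 20.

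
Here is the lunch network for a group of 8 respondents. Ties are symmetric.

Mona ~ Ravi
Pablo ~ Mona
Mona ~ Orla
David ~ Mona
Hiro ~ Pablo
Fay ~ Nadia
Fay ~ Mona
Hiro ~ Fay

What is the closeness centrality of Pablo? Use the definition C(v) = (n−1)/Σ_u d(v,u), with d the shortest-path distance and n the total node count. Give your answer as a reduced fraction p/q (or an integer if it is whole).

Distances from Pablo: David:2, Fay:2, Hiro:1, Mona:1, Nadia:3, Orla:2, Ravi:2. Sum = 13.
n = 8, so closeness = 7/13.

7/13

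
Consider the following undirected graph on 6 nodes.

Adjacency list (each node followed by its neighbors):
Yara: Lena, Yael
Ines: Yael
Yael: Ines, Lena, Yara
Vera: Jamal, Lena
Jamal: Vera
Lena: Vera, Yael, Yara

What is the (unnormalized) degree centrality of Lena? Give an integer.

3

Lena is directly tied to Vera, Yael, and Yara. That is 3 neighbors, so the degree of Lena is 3.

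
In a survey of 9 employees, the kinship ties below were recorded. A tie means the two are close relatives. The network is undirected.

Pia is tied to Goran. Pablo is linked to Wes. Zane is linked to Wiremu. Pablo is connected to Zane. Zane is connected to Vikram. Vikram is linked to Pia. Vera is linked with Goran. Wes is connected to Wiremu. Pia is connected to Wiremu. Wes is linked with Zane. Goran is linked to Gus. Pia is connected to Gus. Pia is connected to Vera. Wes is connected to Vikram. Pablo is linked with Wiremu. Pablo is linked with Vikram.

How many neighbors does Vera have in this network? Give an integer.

Vera is directly tied to Goran and Pia. That is 2 neighbors, so the degree of Vera is 2.

2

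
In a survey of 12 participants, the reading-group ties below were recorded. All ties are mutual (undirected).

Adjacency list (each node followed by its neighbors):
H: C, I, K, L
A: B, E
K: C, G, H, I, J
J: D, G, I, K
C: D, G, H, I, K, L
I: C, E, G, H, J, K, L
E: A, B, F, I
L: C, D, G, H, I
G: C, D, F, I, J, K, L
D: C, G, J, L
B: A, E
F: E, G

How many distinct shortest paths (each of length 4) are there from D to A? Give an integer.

5

The shortest distance is 4. The length-4 paths are: D–G–F–E–A; D–C–I–E–A; D–G–I–E–A; D–J–I–E–A; D–L–I–E–A.
That gives 5 distinct shortest paths.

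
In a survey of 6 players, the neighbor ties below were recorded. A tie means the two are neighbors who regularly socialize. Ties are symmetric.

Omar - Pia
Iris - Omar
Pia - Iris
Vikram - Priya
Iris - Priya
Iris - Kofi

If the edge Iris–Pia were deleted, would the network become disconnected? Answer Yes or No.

Even without that edge, Iris still reaches Pia via Iris – Omar – Pia, so the network stays connected. Not a bridge.

No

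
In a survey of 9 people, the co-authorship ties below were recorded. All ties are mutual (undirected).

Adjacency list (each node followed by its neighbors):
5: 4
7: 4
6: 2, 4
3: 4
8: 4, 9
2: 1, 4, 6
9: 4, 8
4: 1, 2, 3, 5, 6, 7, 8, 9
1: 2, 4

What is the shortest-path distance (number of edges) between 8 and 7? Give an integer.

2

One shortest route is 8 – 4 – 7, which uses 2 edges, and 8 and 7 are not directly tied, so nothing shorter exists. So d(8,7) = 2.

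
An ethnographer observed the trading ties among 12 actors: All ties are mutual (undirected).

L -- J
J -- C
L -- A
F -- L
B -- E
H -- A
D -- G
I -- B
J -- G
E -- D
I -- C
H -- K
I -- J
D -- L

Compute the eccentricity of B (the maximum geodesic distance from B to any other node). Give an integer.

Distances from B: A:4, C:2, D:2, E:1, F:4, G:3, H:5, I:1, J:2, K:6, L:3.
The largest is 6 (to K), so the eccentricity of B is 6.

6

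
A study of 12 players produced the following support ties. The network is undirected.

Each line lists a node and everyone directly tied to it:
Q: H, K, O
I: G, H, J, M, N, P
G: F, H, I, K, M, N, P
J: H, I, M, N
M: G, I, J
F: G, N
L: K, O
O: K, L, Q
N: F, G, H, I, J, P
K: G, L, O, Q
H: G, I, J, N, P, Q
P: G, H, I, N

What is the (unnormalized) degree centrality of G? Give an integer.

G is directly tied to F, H, I, K, M, N, and P. That is 7 neighbors, so the degree of G is 7.

7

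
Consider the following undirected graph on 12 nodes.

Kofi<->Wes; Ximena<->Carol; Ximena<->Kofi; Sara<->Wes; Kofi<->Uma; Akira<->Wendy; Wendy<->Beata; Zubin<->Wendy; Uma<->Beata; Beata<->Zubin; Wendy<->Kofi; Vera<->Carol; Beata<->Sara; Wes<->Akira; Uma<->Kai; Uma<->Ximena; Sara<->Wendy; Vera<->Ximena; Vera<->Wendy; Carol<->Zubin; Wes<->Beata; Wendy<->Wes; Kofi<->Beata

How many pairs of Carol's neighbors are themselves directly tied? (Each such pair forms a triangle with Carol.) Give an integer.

Carol's neighbors: Vera, Ximena, and Zubin.
Neighbor pairs that are themselves tied: Carol–Vera–Ximena. Each forms one triangle with Carol, for 1 in total.

1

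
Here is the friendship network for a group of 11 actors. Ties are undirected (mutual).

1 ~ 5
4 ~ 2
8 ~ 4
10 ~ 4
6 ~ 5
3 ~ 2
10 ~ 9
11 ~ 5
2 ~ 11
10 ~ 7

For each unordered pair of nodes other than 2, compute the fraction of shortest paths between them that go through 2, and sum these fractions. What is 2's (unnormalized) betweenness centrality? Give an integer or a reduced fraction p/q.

29

Pairs whose geodesics pass through 2 — 4–1: 1; 4–3: 1; 4–11: 1; 4–5: 1; 4–6: 1; 1–9: 1; 1–3: 1; 1–7: 1; 1–10: 1; 1–8: 1; 9–3: 1; 9–11: 1; 9–5: 1; 9–6: 1 … (+15 more pairs).
All other pairs contribute 0.
Summing the contributions gives betweenness(2) = 29.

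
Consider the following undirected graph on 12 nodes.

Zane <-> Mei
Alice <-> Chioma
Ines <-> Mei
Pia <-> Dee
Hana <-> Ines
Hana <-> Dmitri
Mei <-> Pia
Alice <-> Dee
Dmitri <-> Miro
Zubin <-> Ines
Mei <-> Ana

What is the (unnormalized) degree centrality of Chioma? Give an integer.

Chioma is directly tied to Alice. That is 1 neighbor, so the degree of Chioma is 1.

1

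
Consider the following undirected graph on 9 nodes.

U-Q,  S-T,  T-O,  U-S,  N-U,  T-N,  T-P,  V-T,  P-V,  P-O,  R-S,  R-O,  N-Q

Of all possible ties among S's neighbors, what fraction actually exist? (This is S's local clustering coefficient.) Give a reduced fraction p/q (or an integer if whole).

0

S's neighbors: R, T, and U (k = 3).
Possible neighbor pairs: C(3,2) = 3. Edges among them: none → e = 0.
Clustering(S) = 0/3 = 0.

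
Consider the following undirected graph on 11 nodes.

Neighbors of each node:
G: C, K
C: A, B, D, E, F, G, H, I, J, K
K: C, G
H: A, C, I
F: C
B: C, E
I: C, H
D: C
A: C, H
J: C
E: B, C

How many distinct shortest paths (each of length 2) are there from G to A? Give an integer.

1

The shortest distance is 2, and the only length-2 path is G–C–A. So there is exactly 1 shortest path.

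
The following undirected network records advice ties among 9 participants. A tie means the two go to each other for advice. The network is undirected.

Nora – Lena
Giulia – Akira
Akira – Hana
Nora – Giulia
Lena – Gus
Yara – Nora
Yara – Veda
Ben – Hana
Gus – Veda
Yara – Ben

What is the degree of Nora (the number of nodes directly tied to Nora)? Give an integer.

Nora is directly tied to Giulia, Lena, and Yara. That is 3 neighbors, so the degree of Nora is 3.

3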